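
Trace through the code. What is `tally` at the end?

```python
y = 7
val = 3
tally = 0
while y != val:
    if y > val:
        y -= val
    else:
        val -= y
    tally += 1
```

Let's trace through this code step by step.

Initialize: y = 7
Initialize: val = 3
Initialize: tally = 0
Entering loop: while y != val:

After execution: tally = 4
4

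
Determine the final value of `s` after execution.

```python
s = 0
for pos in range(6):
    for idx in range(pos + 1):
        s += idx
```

Let's trace through this code step by step.

Initialize: s = 0
Entering loop: for pos in range(6):

After execution: s = 35
35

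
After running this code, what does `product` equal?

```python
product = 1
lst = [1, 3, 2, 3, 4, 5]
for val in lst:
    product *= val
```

Let's trace through this code step by step.

Initialize: product = 1
Initialize: lst = [1, 3, 2, 3, 4, 5]
Entering loop: for val in lst:

After execution: product = 360
360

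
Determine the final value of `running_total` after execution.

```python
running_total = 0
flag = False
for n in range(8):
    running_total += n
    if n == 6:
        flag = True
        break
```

Let's trace through this code step by step.

Initialize: running_total = 0
Initialize: flag = False
Entering loop: for n in range(8):

After execution: running_total = 21
21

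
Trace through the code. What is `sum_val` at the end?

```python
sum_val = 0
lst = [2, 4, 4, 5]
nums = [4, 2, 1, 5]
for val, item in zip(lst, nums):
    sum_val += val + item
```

Let's trace through this code step by step.

Initialize: sum_val = 0
Initialize: lst = [2, 4, 4, 5]
Initialize: nums = [4, 2, 1, 5]
Entering loop: for val, item in zip(lst, nums):

After execution: sum_val = 27
27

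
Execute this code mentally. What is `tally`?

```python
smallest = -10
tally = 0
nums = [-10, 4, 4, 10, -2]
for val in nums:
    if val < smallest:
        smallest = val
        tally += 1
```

Let's trace through this code step by step.

Initialize: smallest = -10
Initialize: tally = 0
Initialize: nums = [-10, 4, 4, 10, -2]
Entering loop: for val in nums:

After execution: tally = 0
0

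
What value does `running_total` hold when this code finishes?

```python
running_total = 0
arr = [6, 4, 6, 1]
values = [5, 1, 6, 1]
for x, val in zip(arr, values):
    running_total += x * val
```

Let's trace through this code step by step.

Initialize: running_total = 0
Initialize: arr = [6, 4, 6, 1]
Initialize: values = [5, 1, 6, 1]
Entering loop: for x, val in zip(arr, values):

After execution: running_total = 71
71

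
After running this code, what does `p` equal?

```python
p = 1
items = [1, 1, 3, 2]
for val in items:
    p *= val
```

Let's trace through this code step by step.

Initialize: p = 1
Initialize: items = [1, 1, 3, 2]
Entering loop: for val in items:

After execution: p = 6
6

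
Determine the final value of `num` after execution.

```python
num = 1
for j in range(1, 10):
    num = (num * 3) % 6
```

Let's trace through this code step by step.

Initialize: num = 1
Entering loop: for j in range(1, 10):

After execution: num = 3
3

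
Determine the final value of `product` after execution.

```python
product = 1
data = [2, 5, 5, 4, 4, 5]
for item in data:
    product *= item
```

Let's trace through this code step by step.

Initialize: product = 1
Initialize: data = [2, 5, 5, 4, 4, 5]
Entering loop: for item in data:

After execution: product = 4000
4000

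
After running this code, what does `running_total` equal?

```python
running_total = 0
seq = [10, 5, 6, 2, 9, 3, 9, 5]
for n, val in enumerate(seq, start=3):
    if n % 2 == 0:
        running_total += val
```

Let's trace through this code step by step.

Initialize: running_total = 0
Initialize: seq = [10, 5, 6, 2, 9, 3, 9, 5]
Entering loop: for n, val in enumerate(seq, start=3):

After execution: running_total = 15
15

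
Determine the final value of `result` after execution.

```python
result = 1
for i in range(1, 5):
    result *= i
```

Let's trace through this code step by step.

Initialize: result = 1
Entering loop: for i in range(1, 5):

After execution: result = 24
24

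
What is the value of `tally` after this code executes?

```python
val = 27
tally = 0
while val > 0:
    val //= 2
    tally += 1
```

Let's trace through this code step by step.

Initialize: val = 27
Initialize: tally = 0
Entering loop: while val > 0:

After execution: tally = 5
5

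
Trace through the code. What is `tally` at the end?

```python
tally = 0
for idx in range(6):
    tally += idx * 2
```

Let's trace through this code step by step.

Initialize: tally = 0
Entering loop: for idx in range(6):

After execution: tally = 30
30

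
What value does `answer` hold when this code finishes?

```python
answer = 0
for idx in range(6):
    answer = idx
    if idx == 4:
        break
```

Let's trace through this code step by step.

Initialize: answer = 0
Entering loop: for idx in range(6):

After execution: answer = 4
4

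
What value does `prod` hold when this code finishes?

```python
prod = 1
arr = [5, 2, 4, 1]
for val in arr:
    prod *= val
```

Let's trace through this code step by step.

Initialize: prod = 1
Initialize: arr = [5, 2, 4, 1]
Entering loop: for val in arr:

After execution: prod = 40
40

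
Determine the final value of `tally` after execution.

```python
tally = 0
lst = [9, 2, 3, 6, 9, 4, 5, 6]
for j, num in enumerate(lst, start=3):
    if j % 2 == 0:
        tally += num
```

Let's trace through this code step by step.

Initialize: tally = 0
Initialize: lst = [9, 2, 3, 6, 9, 4, 5, 6]
Entering loop: for j, num in enumerate(lst, start=3):

After execution: tally = 18
18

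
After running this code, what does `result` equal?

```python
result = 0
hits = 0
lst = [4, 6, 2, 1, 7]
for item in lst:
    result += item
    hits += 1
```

Let's trace through this code step by step.

Initialize: result = 0
Initialize: hits = 0
Initialize: lst = [4, 6, 2, 1, 7]
Entering loop: for item in lst:

After execution: result = 20
20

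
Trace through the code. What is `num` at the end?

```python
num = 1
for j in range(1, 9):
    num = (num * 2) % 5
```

Let's trace through this code step by step.

Initialize: num = 1
Entering loop: for j in range(1, 9):

After execution: num = 1
1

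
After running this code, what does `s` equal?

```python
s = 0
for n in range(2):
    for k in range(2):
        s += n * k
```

Let's trace through this code step by step.

Initialize: s = 0
Entering loop: for n in range(2):

After execution: s = 1
1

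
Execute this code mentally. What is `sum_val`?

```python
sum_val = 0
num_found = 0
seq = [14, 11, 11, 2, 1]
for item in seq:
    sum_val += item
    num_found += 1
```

Let's trace through this code step by step.

Initialize: sum_val = 0
Initialize: num_found = 0
Initialize: seq = [14, 11, 11, 2, 1]
Entering loop: for item in seq:

After execution: sum_val = 39
39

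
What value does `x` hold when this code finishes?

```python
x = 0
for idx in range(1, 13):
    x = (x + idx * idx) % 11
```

Let's trace through this code step by step.

Initialize: x = 0
Entering loop: for idx in range(1, 13):

After execution: x = 1
1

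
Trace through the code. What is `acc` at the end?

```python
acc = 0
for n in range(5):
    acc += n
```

Let's trace through this code step by step.

Initialize: acc = 0
Entering loop: for n in range(5):

After execution: acc = 10
10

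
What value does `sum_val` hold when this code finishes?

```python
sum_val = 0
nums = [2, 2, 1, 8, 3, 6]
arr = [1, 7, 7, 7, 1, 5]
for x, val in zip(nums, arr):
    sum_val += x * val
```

Let's trace through this code step by step.

Initialize: sum_val = 0
Initialize: nums = [2, 2, 1, 8, 3, 6]
Initialize: arr = [1, 7, 7, 7, 1, 5]
Entering loop: for x, val in zip(nums, arr):

After execution: sum_val = 112
112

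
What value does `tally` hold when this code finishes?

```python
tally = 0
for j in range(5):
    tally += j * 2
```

Let's trace through this code step by step.

Initialize: tally = 0
Entering loop: for j in range(5):

After execution: tally = 20
20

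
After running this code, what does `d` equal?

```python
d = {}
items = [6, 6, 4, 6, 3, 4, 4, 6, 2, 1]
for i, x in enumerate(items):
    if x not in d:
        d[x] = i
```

Let's trace through this code step by step.

Initialize: d = {}
Initialize: items = [6, 6, 4, 6, 3, 4, 4, 6, 2, 1]
Entering loop: for i, x in enumerate(items):

After execution: d = {6: 0, 4: 2, 3: 4, 2: 8, 1: 9}
{6: 0, 4: 2, 3: 4, 2: 8, 1: 9}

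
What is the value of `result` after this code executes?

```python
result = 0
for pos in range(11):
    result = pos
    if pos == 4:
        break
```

Let's trace through this code step by step.

Initialize: result = 0
Entering loop: for pos in range(11):

After execution: result = 4
4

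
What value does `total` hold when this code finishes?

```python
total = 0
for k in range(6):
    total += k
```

Let's trace through this code step by step.

Initialize: total = 0
Entering loop: for k in range(6):

After execution: total = 15
15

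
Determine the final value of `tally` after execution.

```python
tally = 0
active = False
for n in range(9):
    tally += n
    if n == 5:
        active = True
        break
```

Let's trace through this code step by step.

Initialize: tally = 0
Initialize: active = False
Entering loop: for n in range(9):

After execution: tally = 15
15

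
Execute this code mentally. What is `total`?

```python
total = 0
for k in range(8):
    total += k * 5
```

Let's trace through this code step by step.

Initialize: total = 0
Entering loop: for k in range(8):

After execution: total = 140
140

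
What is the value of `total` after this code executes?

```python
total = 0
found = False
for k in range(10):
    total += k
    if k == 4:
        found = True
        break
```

Let's trace through this code step by step.

Initialize: total = 0
Initialize: found = False
Entering loop: for k in range(10):

After execution: total = 10
10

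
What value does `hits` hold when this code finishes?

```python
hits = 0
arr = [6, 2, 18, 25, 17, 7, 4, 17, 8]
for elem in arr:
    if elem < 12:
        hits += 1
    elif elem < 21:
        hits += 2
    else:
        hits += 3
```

Let's trace through this code step by step.

Initialize: hits = 0
Initialize: arr = [6, 2, 18, 25, 17, 7, 4, 17, 8]
Entering loop: for elem in arr:

After execution: hits = 14
14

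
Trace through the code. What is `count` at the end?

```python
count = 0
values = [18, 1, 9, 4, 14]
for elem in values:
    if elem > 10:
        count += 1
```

Let's trace through this code step by step.

Initialize: count = 0
Initialize: values = [18, 1, 9, 4, 14]
Entering loop: for elem in values:

After execution: count = 2
2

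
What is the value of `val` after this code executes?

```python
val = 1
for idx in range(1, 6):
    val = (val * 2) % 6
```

Let's trace through this code step by step.

Initialize: val = 1
Entering loop: for idx in range(1, 6):

After execution: val = 2
2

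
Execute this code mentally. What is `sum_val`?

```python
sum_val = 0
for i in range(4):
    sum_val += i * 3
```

Let's trace through this code step by step.

Initialize: sum_val = 0
Entering loop: for i in range(4):

After execution: sum_val = 18
18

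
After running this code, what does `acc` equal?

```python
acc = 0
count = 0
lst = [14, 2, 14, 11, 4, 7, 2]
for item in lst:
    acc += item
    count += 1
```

Let's trace through this code step by step.

Initialize: acc = 0
Initialize: count = 0
Initialize: lst = [14, 2, 14, 11, 4, 7, 2]
Entering loop: for item in lst:

After execution: acc = 54
54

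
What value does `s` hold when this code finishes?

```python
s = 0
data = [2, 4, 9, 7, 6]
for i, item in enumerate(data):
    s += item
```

Let's trace through this code step by step.

Initialize: s = 0
Initialize: data = [2, 4, 9, 7, 6]
Entering loop: for i, item in enumerate(data):

After execution: s = 28
28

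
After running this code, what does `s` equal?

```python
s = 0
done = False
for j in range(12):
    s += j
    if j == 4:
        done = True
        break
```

Let's trace through this code step by step.

Initialize: s = 0
Initialize: done = False
Entering loop: for j in range(12):

After execution: s = 10
10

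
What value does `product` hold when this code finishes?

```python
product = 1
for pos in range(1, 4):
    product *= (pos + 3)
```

Let's trace through this code step by step.

Initialize: product = 1
Entering loop: for pos in range(1, 4):

After execution: product = 120
120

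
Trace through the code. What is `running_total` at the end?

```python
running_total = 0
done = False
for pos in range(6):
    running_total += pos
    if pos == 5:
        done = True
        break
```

Let's trace through this code step by step.

Initialize: running_total = 0
Initialize: done = False
Entering loop: for pos in range(6):

After execution: running_total = 15
15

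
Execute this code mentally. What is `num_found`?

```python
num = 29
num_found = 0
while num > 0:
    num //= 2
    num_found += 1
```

Let's trace through this code step by step.

Initialize: num = 29
Initialize: num_found = 0
Entering loop: while num > 0:

After execution: num_found = 5
5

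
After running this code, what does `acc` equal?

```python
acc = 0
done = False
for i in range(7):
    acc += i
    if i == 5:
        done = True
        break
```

Let's trace through this code step by step.

Initialize: acc = 0
Initialize: done = False
Entering loop: for i in range(7):

After execution: acc = 15
15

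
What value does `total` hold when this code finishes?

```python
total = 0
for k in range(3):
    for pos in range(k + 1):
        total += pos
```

Let's trace through this code step by step.

Initialize: total = 0
Entering loop: for k in range(3):

After execution: total = 4
4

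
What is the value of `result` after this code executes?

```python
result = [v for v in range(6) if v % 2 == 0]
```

Let's trace through this code step by step.

Initialize: result = [v for v in range(6) if v % 2 == 0]

After execution: result = [0, 2, 4]
[0, 2, 4]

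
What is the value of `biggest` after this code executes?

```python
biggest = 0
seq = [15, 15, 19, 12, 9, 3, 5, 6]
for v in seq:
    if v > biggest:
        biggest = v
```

Let's trace through this code step by step.

Initialize: biggest = 0
Initialize: seq = [15, 15, 19, 12, 9, 3, 5, 6]
Entering loop: for v in seq:

After execution: biggest = 19
19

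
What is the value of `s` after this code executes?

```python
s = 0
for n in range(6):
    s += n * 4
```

Let's trace through this code step by step.

Initialize: s = 0
Entering loop: for n in range(6):

After execution: s = 60
60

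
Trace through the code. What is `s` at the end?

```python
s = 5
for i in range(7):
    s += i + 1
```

Let's trace through this code step by step.

Initialize: s = 5
Entering loop: for i in range(7):

After execution: s = 33
33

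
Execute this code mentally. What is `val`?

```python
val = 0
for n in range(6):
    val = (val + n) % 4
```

Let's trace through this code step by step.

Initialize: val = 0
Entering loop: for n in range(6):

After execution: val = 3
3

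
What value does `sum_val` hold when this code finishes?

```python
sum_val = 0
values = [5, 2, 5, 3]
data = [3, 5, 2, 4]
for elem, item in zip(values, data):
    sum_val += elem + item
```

Let's trace through this code step by step.

Initialize: sum_val = 0
Initialize: values = [5, 2, 5, 3]
Initialize: data = [3, 5, 2, 4]
Entering loop: for elem, item in zip(values, data):

After execution: sum_val = 29
29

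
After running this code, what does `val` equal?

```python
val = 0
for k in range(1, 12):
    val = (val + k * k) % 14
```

Let's trace through this code step by step.

Initialize: val = 0
Entering loop: for k in range(1, 12):

After execution: val = 2
2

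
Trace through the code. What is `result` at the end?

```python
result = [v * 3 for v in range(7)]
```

Let's trace through this code step by step.

Initialize: result = [v * 3 for v in range(7)]

After execution: result = [0, 3, 6, 9, 12, 15, 18]
[0, 3, 6, 9, 12, 15, 18]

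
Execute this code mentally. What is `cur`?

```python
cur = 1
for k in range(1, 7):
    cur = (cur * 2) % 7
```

Let's trace through this code step by step.

Initialize: cur = 1
Entering loop: for k in range(1, 7):

After execution: cur = 1
1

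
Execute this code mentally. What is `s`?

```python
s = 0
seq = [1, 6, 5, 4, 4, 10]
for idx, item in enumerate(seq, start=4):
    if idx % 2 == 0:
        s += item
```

Let's trace through this code step by step.

Initialize: s = 0
Initialize: seq = [1, 6, 5, 4, 4, 10]
Entering loop: for idx, item in enumerate(seq, start=4):

After execution: s = 10
10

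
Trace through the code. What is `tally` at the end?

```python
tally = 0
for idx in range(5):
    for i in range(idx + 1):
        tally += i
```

Let's trace through this code step by step.

Initialize: tally = 0
Entering loop: for idx in range(5):

After execution: tally = 20
20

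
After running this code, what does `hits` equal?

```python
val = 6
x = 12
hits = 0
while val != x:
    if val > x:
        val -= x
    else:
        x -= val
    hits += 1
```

Let's trace through this code step by step.

Initialize: val = 6
Initialize: x = 12
Initialize: hits = 0
Entering loop: while val != x:

After execution: hits = 1
1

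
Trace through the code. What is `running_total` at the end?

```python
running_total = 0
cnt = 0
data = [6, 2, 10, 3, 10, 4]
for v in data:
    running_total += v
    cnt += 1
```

Let's trace through this code step by step.

Initialize: running_total = 0
Initialize: cnt = 0
Initialize: data = [6, 2, 10, 3, 10, 4]
Entering loop: for v in data:

After execution: running_total = 35
35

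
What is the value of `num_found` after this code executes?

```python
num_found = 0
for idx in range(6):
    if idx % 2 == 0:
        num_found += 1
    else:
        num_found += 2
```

Let's trace through this code step by step.

Initialize: num_found = 0
Entering loop: for idx in range(6):

After execution: num_found = 9
9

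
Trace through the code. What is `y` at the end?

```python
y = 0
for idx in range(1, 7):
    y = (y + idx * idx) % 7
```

Let's trace through this code step by step.

Initialize: y = 0
Entering loop: for idx in range(1, 7):

After execution: y = 0
0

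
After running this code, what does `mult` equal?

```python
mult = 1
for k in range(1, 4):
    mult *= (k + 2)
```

Let's trace through this code step by step.

Initialize: mult = 1
Entering loop: for k in range(1, 4):

After execution: mult = 60
60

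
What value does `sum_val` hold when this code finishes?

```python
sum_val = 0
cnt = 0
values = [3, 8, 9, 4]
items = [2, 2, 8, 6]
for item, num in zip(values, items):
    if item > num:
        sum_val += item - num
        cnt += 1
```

Let's trace through this code step by step.

Initialize: sum_val = 0
Initialize: cnt = 0
Initialize: values = [3, 8, 9, 4]
Initialize: items = [2, 2, 8, 6]
Entering loop: for item, num in zip(values, items):

After execution: sum_val = 8
8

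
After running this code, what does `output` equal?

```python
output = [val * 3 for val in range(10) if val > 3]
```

Let's trace through this code step by step.

Initialize: output = [val * 3 for val in range(10) if val > 3]

After execution: output = [12, 15, 18, 21, 24, 27]
[12, 15, 18, 21, 24, 27]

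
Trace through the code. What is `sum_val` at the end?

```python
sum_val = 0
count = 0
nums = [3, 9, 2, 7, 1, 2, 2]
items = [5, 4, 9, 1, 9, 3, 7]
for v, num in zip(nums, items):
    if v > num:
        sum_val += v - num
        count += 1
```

Let's trace through this code step by step.

Initialize: sum_val = 0
Initialize: count = 0
Initialize: nums = [3, 9, 2, 7, 1, 2, 2]
Initialize: items = [5, 4, 9, 1, 9, 3, 7]
Entering loop: for v, num in zip(nums, items):

After execution: sum_val = 11
11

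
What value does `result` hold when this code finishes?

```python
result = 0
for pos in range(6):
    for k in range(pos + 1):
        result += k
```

Let's trace through this code step by step.

Initialize: result = 0
Entering loop: for pos in range(6):

After execution: result = 35
35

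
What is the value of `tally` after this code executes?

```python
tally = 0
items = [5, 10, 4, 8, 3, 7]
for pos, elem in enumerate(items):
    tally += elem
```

Let's trace through this code step by step.

Initialize: tally = 0
Initialize: items = [5, 10, 4, 8, 3, 7]
Entering loop: for pos, elem in enumerate(items):

After execution: tally = 37
37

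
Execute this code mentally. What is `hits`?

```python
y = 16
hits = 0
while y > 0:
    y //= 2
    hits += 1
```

Let's trace through this code step by step.

Initialize: y = 16
Initialize: hits = 0
Entering loop: while y > 0:

After execution: hits = 5
5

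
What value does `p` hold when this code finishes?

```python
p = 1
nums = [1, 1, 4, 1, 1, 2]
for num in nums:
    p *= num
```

Let's trace through this code step by step.

Initialize: p = 1
Initialize: nums = [1, 1, 4, 1, 1, 2]
Entering loop: for num in nums:

After execution: p = 8
8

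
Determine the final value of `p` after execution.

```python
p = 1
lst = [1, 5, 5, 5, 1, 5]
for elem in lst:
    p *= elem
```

Let's trace through this code step by step.

Initialize: p = 1
Initialize: lst = [1, 5, 5, 5, 1, 5]
Entering loop: for elem in lst:

After execution: p = 625
625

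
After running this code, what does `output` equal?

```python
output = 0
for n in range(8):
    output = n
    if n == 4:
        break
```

Let's trace through this code step by step.

Initialize: output = 0
Entering loop: for n in range(8):

After execution: output = 4
4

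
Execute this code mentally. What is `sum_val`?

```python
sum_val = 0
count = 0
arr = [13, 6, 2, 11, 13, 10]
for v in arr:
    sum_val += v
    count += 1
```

Let's trace through this code step by step.

Initialize: sum_val = 0
Initialize: count = 0
Initialize: arr = [13, 6, 2, 11, 13, 10]
Entering loop: for v in arr:

After execution: sum_val = 55
55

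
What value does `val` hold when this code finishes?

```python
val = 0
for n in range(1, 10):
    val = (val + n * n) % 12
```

Let's trace through this code step by step.

Initialize: val = 0
Entering loop: for n in range(1, 10):

After execution: val = 9
9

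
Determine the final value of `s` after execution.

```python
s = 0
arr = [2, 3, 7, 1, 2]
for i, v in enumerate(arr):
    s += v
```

Let's trace through this code step by step.

Initialize: s = 0
Initialize: arr = [2, 3, 7, 1, 2]
Entering loop: for i, v in enumerate(arr):

After execution: s = 15
15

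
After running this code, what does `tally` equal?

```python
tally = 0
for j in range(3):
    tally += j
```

Let's trace through this code step by step.

Initialize: tally = 0
Entering loop: for j in range(3):

After execution: tally = 3
3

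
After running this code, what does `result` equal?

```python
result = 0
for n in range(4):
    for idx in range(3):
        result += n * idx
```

Let's trace through this code step by step.

Initialize: result = 0
Entering loop: for n in range(4):

After execution: result = 18
18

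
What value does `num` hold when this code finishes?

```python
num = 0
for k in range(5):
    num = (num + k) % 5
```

Let's trace through this code step by step.

Initialize: num = 0
Entering loop: for k in range(5):

After execution: num = 0
0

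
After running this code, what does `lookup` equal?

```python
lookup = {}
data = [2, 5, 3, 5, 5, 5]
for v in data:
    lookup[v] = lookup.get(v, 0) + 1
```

Let's trace through this code step by step.

Initialize: lookup = {}
Initialize: data = [2, 5, 3, 5, 5, 5]
Entering loop: for v in data:

After execution: lookup = {2: 1, 5: 4, 3: 1}
{2: 1, 5: 4, 3: 1}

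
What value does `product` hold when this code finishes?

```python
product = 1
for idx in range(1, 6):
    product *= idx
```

Let's trace through this code step by step.

Initialize: product = 1
Entering loop: for idx in range(1, 6):

After execution: product = 120
120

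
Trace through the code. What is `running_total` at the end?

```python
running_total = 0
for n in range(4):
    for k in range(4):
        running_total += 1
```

Let's trace through this code step by step.

Initialize: running_total = 0
Entering loop: for n in range(4):

After execution: running_total = 16
16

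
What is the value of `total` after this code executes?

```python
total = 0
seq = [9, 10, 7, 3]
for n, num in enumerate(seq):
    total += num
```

Let's trace through this code step by step.

Initialize: total = 0
Initialize: seq = [9, 10, 7, 3]
Entering loop: for n, num in enumerate(seq):

After execution: total = 29
29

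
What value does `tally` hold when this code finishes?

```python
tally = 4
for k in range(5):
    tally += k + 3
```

Let's trace through this code step by step.

Initialize: tally = 4
Entering loop: for k in range(5):

After execution: tally = 29
29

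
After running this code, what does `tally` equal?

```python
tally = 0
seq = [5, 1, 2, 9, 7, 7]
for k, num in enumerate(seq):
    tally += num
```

Let's trace through this code step by step.

Initialize: tally = 0
Initialize: seq = [5, 1, 2, 9, 7, 7]
Entering loop: for k, num in enumerate(seq):

After execution: tally = 31
31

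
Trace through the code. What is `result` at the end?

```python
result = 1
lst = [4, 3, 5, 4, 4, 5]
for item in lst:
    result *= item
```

Let's trace through this code step by step.

Initialize: result = 1
Initialize: lst = [4, 3, 5, 4, 4, 5]
Entering loop: for item in lst:

After execution: result = 4800
4800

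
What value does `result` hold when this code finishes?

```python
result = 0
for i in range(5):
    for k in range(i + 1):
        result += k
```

Let's trace through this code step by step.

Initialize: result = 0
Entering loop: for i in range(5):

After execution: result = 20
20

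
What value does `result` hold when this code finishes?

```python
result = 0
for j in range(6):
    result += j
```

Let's trace through this code step by step.

Initialize: result = 0
Entering loop: for j in range(6):

After execution: result = 15
15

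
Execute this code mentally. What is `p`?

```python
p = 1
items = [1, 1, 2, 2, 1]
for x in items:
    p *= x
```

Let's trace through this code step by step.

Initialize: p = 1
Initialize: items = [1, 1, 2, 2, 1]
Entering loop: for x in items:

After execution: p = 4
4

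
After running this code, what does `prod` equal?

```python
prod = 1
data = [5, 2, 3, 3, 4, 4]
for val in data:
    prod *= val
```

Let's trace through this code step by step.

Initialize: prod = 1
Initialize: data = [5, 2, 3, 3, 4, 4]
Entering loop: for val in data:

After execution: prod = 1440
1440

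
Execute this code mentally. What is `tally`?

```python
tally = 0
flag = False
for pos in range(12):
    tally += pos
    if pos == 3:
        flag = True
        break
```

Let's trace through this code step by step.

Initialize: tally = 0
Initialize: flag = False
Entering loop: for pos in range(12):

After execution: tally = 6
6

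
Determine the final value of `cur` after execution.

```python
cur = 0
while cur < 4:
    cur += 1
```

Let's trace through this code step by step.

Initialize: cur = 0
Entering loop: while cur < 4:

After execution: cur = 4
4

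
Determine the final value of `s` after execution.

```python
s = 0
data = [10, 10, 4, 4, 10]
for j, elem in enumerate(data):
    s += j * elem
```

Let's trace through this code step by step.

Initialize: s = 0
Initialize: data = [10, 10, 4, 4, 10]
Entering loop: for j, elem in enumerate(data):

After execution: s = 70
70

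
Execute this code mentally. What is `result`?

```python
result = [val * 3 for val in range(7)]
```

Let's trace through this code step by step.

Initialize: result = [val * 3 for val in range(7)]

After execution: result = [0, 3, 6, 9, 12, 15, 18]
[0, 3, 6, 9, 12, 15, 18]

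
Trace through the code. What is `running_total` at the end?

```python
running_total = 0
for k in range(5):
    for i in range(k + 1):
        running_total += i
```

Let's trace through this code step by step.

Initialize: running_total = 0
Entering loop: for k in range(5):

After execution: running_total = 20
20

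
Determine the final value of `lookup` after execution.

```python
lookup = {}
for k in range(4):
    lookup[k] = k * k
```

Let's trace through this code step by step.

Initialize: lookup = {}
Entering loop: for k in range(4):

After execution: lookup = {0: 0, 1: 1, 2: 4, 3: 9}
{0: 0, 1: 1, 2: 4, 3: 9}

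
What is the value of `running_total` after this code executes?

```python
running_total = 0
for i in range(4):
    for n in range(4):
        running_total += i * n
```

Let's trace through this code step by step.

Initialize: running_total = 0
Entering loop: for i in range(4):

After execution: running_total = 36
36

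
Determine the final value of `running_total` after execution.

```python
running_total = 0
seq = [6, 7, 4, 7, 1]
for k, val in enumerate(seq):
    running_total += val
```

Let's trace through this code step by step.

Initialize: running_total = 0
Initialize: seq = [6, 7, 4, 7, 1]
Entering loop: for k, val in enumerate(seq):

After execution: running_total = 25
25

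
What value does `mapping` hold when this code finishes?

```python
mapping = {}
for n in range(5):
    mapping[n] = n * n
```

Let's trace through this code step by step.

Initialize: mapping = {}
Entering loop: for n in range(5):

After execution: mapping = {0: 0, 1: 1, 2: 4, 3: 9, 4: 16}
{0: 0, 1: 1, 2: 4, 3: 9, 4: 16}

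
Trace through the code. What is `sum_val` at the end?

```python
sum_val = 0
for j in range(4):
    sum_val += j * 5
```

Let's trace through this code step by step.

Initialize: sum_val = 0
Entering loop: for j in range(4):

After execution: sum_val = 30
30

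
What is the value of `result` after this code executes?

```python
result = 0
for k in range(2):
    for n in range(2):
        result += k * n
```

Let's trace through this code step by step.

Initialize: result = 0
Entering loop: for k in range(2):

After execution: result = 1
1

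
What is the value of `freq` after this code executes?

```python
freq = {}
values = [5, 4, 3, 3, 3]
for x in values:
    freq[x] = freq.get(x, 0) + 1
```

Let's trace through this code step by step.

Initialize: freq = {}
Initialize: values = [5, 4, 3, 3, 3]
Entering loop: for x in values:

After execution: freq = {5: 1, 4: 1, 3: 3}
{5: 1, 4: 1, 3: 3}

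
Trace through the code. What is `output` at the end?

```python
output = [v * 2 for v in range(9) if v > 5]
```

Let's trace through this code step by step.

Initialize: output = [v * 2 for v in range(9) if v > 5]

After execution: output = [12, 14, 16]
[12, 14, 16]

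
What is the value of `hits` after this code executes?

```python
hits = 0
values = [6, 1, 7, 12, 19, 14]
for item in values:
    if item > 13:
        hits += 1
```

Let's trace through this code step by step.

Initialize: hits = 0
Initialize: values = [6, 1, 7, 12, 19, 14]
Entering loop: for item in values:

After execution: hits = 2
2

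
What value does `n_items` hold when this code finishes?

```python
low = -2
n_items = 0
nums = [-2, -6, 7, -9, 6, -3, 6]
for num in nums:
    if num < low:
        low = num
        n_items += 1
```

Let's trace through this code step by step.

Initialize: low = -2
Initialize: n_items = 0
Initialize: nums = [-2, -6, 7, -9, 6, -3, 6]
Entering loop: for num in nums:

After execution: n_items = 2
2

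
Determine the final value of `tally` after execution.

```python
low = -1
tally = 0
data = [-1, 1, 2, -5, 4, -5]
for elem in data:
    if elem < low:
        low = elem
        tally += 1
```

Let's trace through this code step by step.

Initialize: low = -1
Initialize: tally = 0
Initialize: data = [-1, 1, 2, -5, 4, -5]
Entering loop: for elem in data:

After execution: tally = 1
1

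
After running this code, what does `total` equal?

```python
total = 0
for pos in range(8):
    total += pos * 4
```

Let's trace through this code step by step.

Initialize: total = 0
Entering loop: for pos in range(8):

After execution: total = 112
112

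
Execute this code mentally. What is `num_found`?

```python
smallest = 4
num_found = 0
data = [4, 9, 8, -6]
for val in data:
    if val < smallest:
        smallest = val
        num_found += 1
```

Let's trace through this code step by step.

Initialize: smallest = 4
Initialize: num_found = 0
Initialize: data = [4, 9, 8, -6]
Entering loop: for val in data:

After execution: num_found = 1
1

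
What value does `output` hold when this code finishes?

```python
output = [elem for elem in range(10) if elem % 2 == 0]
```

Let's trace through this code step by step.

Initialize: output = [elem for elem in range(10) if elem % 2 == 0]

After execution: output = [0, 2, 4, 6, 8]
[0, 2, 4, 6, 8]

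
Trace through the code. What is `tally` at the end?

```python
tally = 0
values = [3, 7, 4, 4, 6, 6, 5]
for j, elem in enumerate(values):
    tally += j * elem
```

Let's trace through this code step by step.

Initialize: tally = 0
Initialize: values = [3, 7, 4, 4, 6, 6, 5]
Entering loop: for j, elem in enumerate(values):

After execution: tally = 111
111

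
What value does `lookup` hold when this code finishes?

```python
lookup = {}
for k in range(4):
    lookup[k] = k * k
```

Let's trace through this code step by step.

Initialize: lookup = {}
Entering loop: for k in range(4):

After execution: lookup = {0: 0, 1: 1, 2: 4, 3: 9}
{0: 0, 1: 1, 2: 4, 3: 9}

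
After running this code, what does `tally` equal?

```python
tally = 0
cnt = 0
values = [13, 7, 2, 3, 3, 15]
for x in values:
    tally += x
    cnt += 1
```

Let's trace through this code step by step.

Initialize: tally = 0
Initialize: cnt = 0
Initialize: values = [13, 7, 2, 3, 3, 15]
Entering loop: for x in values:

After execution: tally = 43
43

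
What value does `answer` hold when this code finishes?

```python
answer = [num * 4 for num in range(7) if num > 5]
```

Let's trace through this code step by step.

Initialize: answer = [num * 4 for num in range(7) if num > 5]

After execution: answer = [24]
[24]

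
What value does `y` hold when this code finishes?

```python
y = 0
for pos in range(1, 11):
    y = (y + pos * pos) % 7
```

Let's trace through this code step by step.

Initialize: y = 0
Entering loop: for pos in range(1, 11):

After execution: y = 0
0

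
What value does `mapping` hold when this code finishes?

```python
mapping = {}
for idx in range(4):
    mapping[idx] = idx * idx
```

Let's trace through this code step by step.

Initialize: mapping = {}
Entering loop: for idx in range(4):

After execution: mapping = {0: 0, 1: 1, 2: 4, 3: 9}
{0: 0, 1: 1, 2: 4, 3: 9}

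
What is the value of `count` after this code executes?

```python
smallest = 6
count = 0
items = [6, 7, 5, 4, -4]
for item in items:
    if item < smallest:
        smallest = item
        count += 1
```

Let's trace through this code step by step.

Initialize: smallest = 6
Initialize: count = 0
Initialize: items = [6, 7, 5, 4, -4]
Entering loop: for item in items:

After execution: count = 3
3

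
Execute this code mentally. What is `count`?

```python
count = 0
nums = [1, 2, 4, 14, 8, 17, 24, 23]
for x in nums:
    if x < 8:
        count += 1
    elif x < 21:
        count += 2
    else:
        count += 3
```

Let's trace through this code step by step.

Initialize: count = 0
Initialize: nums = [1, 2, 4, 14, 8, 17, 24, 23]
Entering loop: for x in nums:

After execution: count = 15
15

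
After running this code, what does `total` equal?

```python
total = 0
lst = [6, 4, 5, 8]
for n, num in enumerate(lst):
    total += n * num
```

Let's trace through this code step by step.

Initialize: total = 0
Initialize: lst = [6, 4, 5, 8]
Entering loop: for n, num in enumerate(lst):

After execution: total = 38
38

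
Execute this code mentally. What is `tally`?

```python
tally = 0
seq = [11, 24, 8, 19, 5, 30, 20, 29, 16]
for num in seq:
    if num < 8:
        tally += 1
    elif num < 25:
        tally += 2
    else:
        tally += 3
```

Let's trace through this code step by step.

Initialize: tally = 0
Initialize: seq = [11, 24, 8, 19, 5, 30, 20, 29, 16]
Entering loop: for num in seq:

After execution: tally = 19
19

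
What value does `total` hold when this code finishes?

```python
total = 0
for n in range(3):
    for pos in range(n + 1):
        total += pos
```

Let's trace through this code step by step.

Initialize: total = 0
Entering loop: for n in range(3):

After execution: total = 4
4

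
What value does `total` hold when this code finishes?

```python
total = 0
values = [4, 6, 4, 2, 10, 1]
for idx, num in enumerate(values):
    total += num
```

Let's trace through this code step by step.

Initialize: total = 0
Initialize: values = [4, 6, 4, 2, 10, 1]
Entering loop: for idx, num in enumerate(values):

After execution: total = 27
27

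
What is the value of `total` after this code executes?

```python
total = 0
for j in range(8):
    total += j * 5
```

Let's trace through this code step by step.

Initialize: total = 0
Entering loop: for j in range(8):

After execution: total = 140
140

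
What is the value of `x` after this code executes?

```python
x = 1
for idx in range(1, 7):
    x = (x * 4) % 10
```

Let's trace through this code step by step.

Initialize: x = 1
Entering loop: for idx in range(1, 7):

After execution: x = 6
6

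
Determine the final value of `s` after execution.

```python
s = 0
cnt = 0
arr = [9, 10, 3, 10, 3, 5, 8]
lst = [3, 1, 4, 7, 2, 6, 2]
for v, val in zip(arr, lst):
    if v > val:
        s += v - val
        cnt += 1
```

Let's trace through this code step by step.

Initialize: s = 0
Initialize: cnt = 0
Initialize: arr = [9, 10, 3, 10, 3, 5, 8]
Initialize: lst = [3, 1, 4, 7, 2, 6, 2]
Entering loop: for v, val in zip(arr, lst):

After execution: s = 25
25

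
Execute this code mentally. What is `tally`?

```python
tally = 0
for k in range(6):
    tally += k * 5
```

Let's trace through this code step by step.

Initialize: tally = 0
Entering loop: for k in range(6):

After execution: tally = 75
75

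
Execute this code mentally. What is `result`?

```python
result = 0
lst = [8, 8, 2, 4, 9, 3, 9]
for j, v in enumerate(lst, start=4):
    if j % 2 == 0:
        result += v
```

Let's trace through this code step by step.

Initialize: result = 0
Initialize: lst = [8, 8, 2, 4, 9, 3, 9]
Entering loop: for j, v in enumerate(lst, start=4):

After execution: result = 28
28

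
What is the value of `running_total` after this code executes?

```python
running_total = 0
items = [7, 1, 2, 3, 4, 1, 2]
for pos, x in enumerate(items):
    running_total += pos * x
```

Let's trace through this code step by step.

Initialize: running_total = 0
Initialize: items = [7, 1, 2, 3, 4, 1, 2]
Entering loop: for pos, x in enumerate(items):

After execution: running_total = 47
47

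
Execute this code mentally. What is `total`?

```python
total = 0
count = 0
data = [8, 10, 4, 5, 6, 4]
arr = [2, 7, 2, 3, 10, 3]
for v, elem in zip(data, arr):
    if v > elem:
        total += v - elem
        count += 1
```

Let's trace through this code step by step.

Initialize: total = 0
Initialize: count = 0
Initialize: data = [8, 10, 4, 5, 6, 4]
Initialize: arr = [2, 7, 2, 3, 10, 3]
Entering loop: for v, elem in zip(data, arr):

After execution: total = 14
14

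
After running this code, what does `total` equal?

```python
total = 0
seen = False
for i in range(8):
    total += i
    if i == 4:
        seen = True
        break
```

Let's trace through this code step by step.

Initialize: total = 0
Initialize: seen = False
Entering loop: for i in range(8):

After execution: total = 10
10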